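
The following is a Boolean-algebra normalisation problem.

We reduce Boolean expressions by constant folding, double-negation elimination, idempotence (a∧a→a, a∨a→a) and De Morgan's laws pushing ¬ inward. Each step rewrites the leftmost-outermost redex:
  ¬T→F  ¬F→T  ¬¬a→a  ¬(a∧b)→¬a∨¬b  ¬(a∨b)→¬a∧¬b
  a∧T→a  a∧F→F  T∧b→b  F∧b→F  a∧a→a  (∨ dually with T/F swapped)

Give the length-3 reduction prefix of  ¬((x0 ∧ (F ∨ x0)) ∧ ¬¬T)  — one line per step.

Answer: after 3 steps: (¬x0 ∨ (¬F ∧ ¬x0)) ∨ ¬¬¬T

Derivation:
  start: ¬((x0 ∧ (F ∨ x0)) ∧ ¬¬T)
  [1] ¬(x0 ∧ (F ∨ x0)) ∨ ¬¬¬T
  [2] (¬x0 ∨ ¬(F ∨ x0)) ∨ ¬¬¬T
  [3] (¬x0 ∨ (¬F ∧ ¬x0)) ∨ ¬¬¬T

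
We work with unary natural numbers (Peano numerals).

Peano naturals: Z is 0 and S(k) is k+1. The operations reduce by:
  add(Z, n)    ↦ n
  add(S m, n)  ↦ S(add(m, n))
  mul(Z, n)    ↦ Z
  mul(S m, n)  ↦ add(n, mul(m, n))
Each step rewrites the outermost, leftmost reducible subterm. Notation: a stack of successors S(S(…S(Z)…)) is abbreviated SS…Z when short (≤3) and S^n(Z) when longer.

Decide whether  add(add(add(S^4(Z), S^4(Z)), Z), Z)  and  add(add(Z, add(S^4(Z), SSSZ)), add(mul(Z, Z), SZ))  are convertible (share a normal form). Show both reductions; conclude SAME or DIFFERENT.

Term A:
  start: add(add(add(S^4(Z), S^4(Z)), Z), Z)
  step 1: add(add(S(add(SSSZ, S^4(Z))), Z), Z)
  step 2: add(S(add(add(SSSZ, S^4(Z)), Z)), Z)
  step 3: S(add(add(add(SSSZ, S^4(Z)), Z), Z))
  step 4: S(add(add(S(add(SSZ, S^4(Z))), Z), Z))
  step 5: S(add(S(add(add(SSZ, S^4(Z)), Z)), Z))
  step 6: S(S(add(add(add(SSZ, S^4(Z)), Z), Z)))
  step 7: S(S(add(add(S(add(SZ, S^4(Z))), Z), Z)))
  step 8: S(S(add(S(add(add(SZ, S^4(Z)), Z)), Z)))
  step 9: S(S(S(add(add(add(SZ, S^4(Z)), Z), Z))))
  step 10: S(S(S(add(add(S(add(Z, S^4(Z))), Z), Z))))
  step 11: S(S(S(add(S(add(add(Z, S^4(Z)), Z)), Z))))
  step 12: S(S(S(S(add(add(add(Z, S^4(Z)), Z), Z)))))
  step 13: S(S(S(S(add(add(S^4(Z), Z), Z)))))
  step 14: S(S(S(S(add(S(add(SSSZ, Z)), Z)))))
  step 15: S(S(S(S(S(add(add(SSSZ, Z), Z))))))
  step 16: S(S(S(S(S(add(S(add(SSZ, Z)), Z))))))
  step 17: S(S(S(S(S(S(add(add(SSZ, Z), Z)))))))
  step 18: S(S(S(S(S(S(add(S(add(SZ, Z)), Z)))))))
  step 19: S(S(S(S(S(S(S(add(add(SZ, Z), Z))))))))
  step 20: S(S(S(S(S(S(S(add(S(add(Z, Z)), Z))))))))
  step 21: S(S(S(S(S(S(S(S(add(add(Z, Z), Z)))))))))
  step 22: S(S(S(S(S(S(S(S(add(Z, Z)))))))))
  step 23: S^8(Z)

Term B:
  start: add(add(Z, add(S^4(Z), SSSZ)), add(mul(Z, Z), SZ))
  step 1: add(add(S^4(Z), SSSZ), add(mul(Z, Z), SZ))
  step 2: add(S(add(SSSZ, SSSZ)), add(mul(Z, Z), SZ))
  step 3: S(add(add(SSSZ, SSSZ), add(mul(Z, Z), SZ)))
  step 4: S(add(S(add(SSZ, SSSZ)), add(mul(Z, Z), SZ)))
  step 5: S(S(add(add(SSZ, SSSZ), add(mul(Z, Z), SZ))))
  step 6: S(S(add(S(add(SZ, SSSZ)), add(mul(Z, Z), SZ))))
  step 7: S(S(S(add(add(SZ, SSSZ), add(mul(Z, Z), SZ)))))
  step 8: S(S(S(add(S(add(Z, SSSZ)), add(mul(Z, Z), SZ)))))
  step 9: S(S(S(S(add(add(Z, SSSZ), add(mul(Z, Z), SZ))))))
  step 10: S(S(S(S(add(SSSZ, add(mul(Z, Z), SZ))))))
  step 11: S(S(S(S(S(add(SSZ, add(mul(Z, Z), SZ)))))))
  step 12: S(S(S(S(S(S(add(SZ, add(mul(Z, Z), SZ))))))))
  step 13: S(S(S(S(S(S(S(add(Z, add(mul(Z, Z), SZ)))))))))
  step 14: S(S(S(S(S(S(S(add(mul(Z, Z), SZ))))))))
  step 15: S(S(S(S(S(S(S(add(Z, SZ))))))))
  step 16: S^8(Z)

Answer: SAME — A ⇓ S^8(Z), B ⇓ S^8(Z)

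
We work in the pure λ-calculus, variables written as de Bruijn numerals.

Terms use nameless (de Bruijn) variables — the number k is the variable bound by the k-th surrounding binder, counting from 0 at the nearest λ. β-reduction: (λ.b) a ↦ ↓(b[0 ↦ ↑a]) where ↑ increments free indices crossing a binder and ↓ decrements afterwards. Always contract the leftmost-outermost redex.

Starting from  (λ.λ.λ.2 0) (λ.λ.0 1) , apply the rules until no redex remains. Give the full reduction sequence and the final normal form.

  start: (λ.λ.λ.2 0) (λ.λ.0 1)
  →1  λ.λ.(λ.λ.0 1) 0
  →2  λ.λ.λ.0 1

Answer: normal form = λ.λ.λ.0 1  (in 2 steps)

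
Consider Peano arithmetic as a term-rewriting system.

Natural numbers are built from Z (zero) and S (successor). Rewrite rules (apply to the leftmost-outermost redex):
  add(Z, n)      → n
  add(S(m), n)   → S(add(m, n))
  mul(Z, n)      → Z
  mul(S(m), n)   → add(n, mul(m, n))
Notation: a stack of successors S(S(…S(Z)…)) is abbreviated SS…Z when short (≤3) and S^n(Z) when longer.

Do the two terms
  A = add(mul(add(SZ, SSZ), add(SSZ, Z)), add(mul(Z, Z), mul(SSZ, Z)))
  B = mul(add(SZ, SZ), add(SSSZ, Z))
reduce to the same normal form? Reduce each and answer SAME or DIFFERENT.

Term A:
  start: add(mul(add(SZ, SSZ), add(SSZ, Z)), add(mul(Z, Z), mul(SSZ, Z)))
  [1] add(mul(S(add(Z, SSZ)), add(SSZ, Z)), add(mul(Z, Z), mul(SSZ, Z)))
  [2] add(add(add(SSZ, Z), mul(add(Z, SSZ), add(SSZ, Z))), add(mul(Z, Z), mul(SSZ, Z)))
  [3] add(add(S(add(SZ, Z)), mul(add(Z, SSZ), add(SSZ, Z))), add(mul(Z, Z), mul(SSZ, Z)))
  [4] add(S(add(add(SZ, Z), mul(add(Z, SSZ), add(SSZ, Z)))), add(mul(Z, Z), mul(SSZ, Z)))
  [5] S(add(add(add(SZ, Z), mul(add(Z, SSZ), add(SSZ, Z))), add(mul(Z, Z), mul(SSZ, Z))))
  [6] S(add(add(S(add(Z, Z)), mul(add(Z, SSZ), add(SSZ, Z))), add(mul(Z, Z), mul(SSZ, Z))))
  [7] S(add(S(add(add(Z, Z), mul(add(Z, SSZ), add(SSZ, Z)))), add(mul(Z, Z), mul(SSZ, Z))))
  [8] S(S(add(add(add(Z, Z), mul(add(Z, SSZ), add(SSZ, Z))), add(mul(Z, Z), mul(SSZ, Z)))))
  [9] S(S(add(add(Z, mul(add(Z, SSZ), add(SSZ, Z))), add(mul(Z, Z), mul(SSZ, Z)))))
  [10] S(S(add(mul(add(Z, SSZ), add(SSZ, Z)), add(mul(Z, Z), mul(SSZ, Z)))))
  [11] S(S(add(mul(SSZ, add(SSZ, Z)), add(mul(Z, Z), mul(SSZ, Z)))))
  [12] S(S(add(add(add(SSZ, Z), mul(SZ, add(SSZ, Z))), add(mul(Z, Z), mul(SSZ, Z)))))
  [13] S(S(add(add(S(add(SZ, Z)), mul(SZ, add(SSZ, Z))), add(mul(Z, Z), mul(SSZ, Z)))))
  [14] S(S(add(S(add(add(SZ, Z), mul(SZ, add(SSZ, Z)))), add(mul(Z, Z), mul(SSZ, Z)))))
  [15] S(S(S(add(add(add(SZ, Z), mul(SZ, add(SSZ, Z))), add(mul(Z, Z), mul(SSZ, Z))))))
  [16] S(S(S(add(add(S(add(Z, Z)), mul(SZ, add(SSZ, Z))), add(mul(Z, Z), mul(SSZ, Z))))))
  [17] S(S(S(add(S(add(add(Z, Z), mul(SZ, add(SSZ, Z)))), add(mul(Z, Z), mul(SSZ, Z))))))
  [18] S(S(S(S(add(add(add(Z, Z), mul(SZ, add(SSZ, Z))), add(mul(Z, Z), mul(SSZ, Z)))))))
  [19] S(S(S(S(add(add(Z, mul(SZ, add(SSZ, Z))), add(mul(Z, Z), mul(SSZ, Z)))))))
  [20] S(S(S(S(add(mul(SZ, add(SSZ, Z)), add(mul(Z, Z), mul(SSZ, Z)))))))
  [21] S(S(S(S(add(add(add(SSZ, Z), mul(Z, add(SSZ, Z))), add(mul(Z, Z), mul(SSZ, Z)))))))
  [22] S(S(S(S(add(add(S(add(SZ, Z)), mul(Z, add(SSZ, Z))), add(mul(Z, Z), mul(SSZ, Z)))))))
  [23] S(S(S(S(add(S(add(add(SZ, Z), mul(Z, add(SSZ, Z)))), add(mul(Z, Z), mul(SSZ, Z)))))))
  [24] S(S(S(S(S(add(add(add(SZ, Z), mul(Z, add(SSZ, Z))), add(mul(Z, Z), mul(SSZ, Z))))))))
  [25] S(S(S(S(S(add(add(S(add(Z, Z)), mul(Z, add(SSZ, Z))), add(mul(Z, Z), mul(SSZ, Z))))))))
  [26] S(S(S(S(S(add(S(add(add(Z, Z), mul(Z, add(SSZ, Z)))), add(mul(Z, Z), mul(SSZ, Z))))))))
  [27] S(S(S(S(S(S(add(add(add(Z, Z), mul(Z, add(SSZ, Z))), add(mul(Z, Z), mul(SSZ, Z)))))))))
  [28] S(S(S(S(S(S(add(add(Z, mul(Z, add(SSZ, Z))), add(mul(Z, Z), mul(SSZ, Z)))))))))
  [29] S(S(S(S(S(S(add(mul(Z, add(SSZ, Z)), add(mul(Z, Z), mul(SSZ, Z)))))))))
  [30] S(S(S(S(S(S(add(Z, add(mul(Z, Z), mul(SSZ, Z)))))))))
  [31] S(S(S(S(S(S(add(mul(Z, Z), mul(SSZ, Z))))))))
  [32] S(S(S(S(S(S(add(Z, mul(SSZ, Z))))))))
  [33] S(S(S(S(S(S(mul(SSZ, Z)))))))
  [34] S(S(S(S(S(S(add(Z, mul(SZ, Z))))))))
  [35] S(S(S(S(S(S(mul(SZ, Z)))))))
  [36] S(S(S(S(S(S(add(Z, mul(Z, Z))))))))
  [37] S(S(S(S(S(S(mul(Z, Z)))))))
  [38] S^6(Z)

Term B:
  start: mul(add(SZ, SZ), add(SSSZ, Z))
  [1] mul(S(add(Z, SZ)), add(SSSZ, Z))
  [2] add(add(SSSZ, Z), mul(add(Z, SZ), add(SSSZ, Z)))
  [3] add(S(add(SSZ, Z)), mul(add(Z, SZ), add(SSSZ, Z)))
  [4] S(add(add(SSZ, Z), mul(add(Z, SZ), add(SSSZ, Z))))
  [5] S(add(S(add(SZ, Z)), mul(add(Z, SZ), add(SSSZ, Z))))
  [6] S(S(add(add(SZ, Z), mul(add(Z, SZ), add(SSSZ, Z)))))
  [7] S(S(add(S(add(Z, Z)), mul(add(Z, SZ), add(SSSZ, Z)))))
  [8] S(S(S(add(add(Z, Z), mul(add(Z, SZ), add(SSSZ, Z))))))
  [9] S(S(S(add(Z, mul(add(Z, SZ), add(SSSZ, Z))))))
  [10] S(S(S(mul(add(Z, SZ), add(SSSZ, Z)))))
  [11] S(S(S(mul(SZ, add(SSSZ, Z)))))
  [12] S(S(S(add(add(SSSZ, Z), mul(Z, add(SSSZ, Z))))))
  [13] S(S(S(add(S(add(SSZ, Z)), mul(Z, add(SSSZ, Z))))))
  [14] S(S(S(S(add(add(SSZ, Z), mul(Z, add(SSSZ, Z)))))))
  [15] S(S(S(S(add(S(add(SZ, Z)), mul(Z, add(SSSZ, Z)))))))
  [16] S(S(S(S(S(add(add(SZ, Z), mul(Z, add(SSSZ, Z))))))))
  [17] S(S(S(S(S(add(S(add(Z, Z)), mul(Z, add(SSSZ, Z))))))))
  [18] S(S(S(S(S(S(add(add(Z, Z), mul(Z, add(SSSZ, Z)))))))))
  [19] S(S(S(S(S(S(add(Z, mul(Z, add(SSSZ, Z)))))))))
  [20] S(S(S(S(S(S(mul(Z, add(SSSZ, Z))))))))
  [21] S^6(Z)

Answer: SAME — A ⇓ S^6(Z), B ⇓ S^6(Z)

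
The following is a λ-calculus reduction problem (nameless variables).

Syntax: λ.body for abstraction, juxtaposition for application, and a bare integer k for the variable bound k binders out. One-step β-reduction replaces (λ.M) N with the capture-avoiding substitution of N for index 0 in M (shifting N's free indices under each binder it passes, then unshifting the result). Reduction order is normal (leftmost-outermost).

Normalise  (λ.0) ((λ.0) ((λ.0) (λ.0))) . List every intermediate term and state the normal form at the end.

  start: (λ.0) ((λ.0) ((λ.0) (λ.0)))
  step 1: (λ.0) ((λ.0) (λ.0))
  step 2: (λ.0) (λ.0)
  step 3: λ.0

Answer: normal form = λ.0  (in 3 steps)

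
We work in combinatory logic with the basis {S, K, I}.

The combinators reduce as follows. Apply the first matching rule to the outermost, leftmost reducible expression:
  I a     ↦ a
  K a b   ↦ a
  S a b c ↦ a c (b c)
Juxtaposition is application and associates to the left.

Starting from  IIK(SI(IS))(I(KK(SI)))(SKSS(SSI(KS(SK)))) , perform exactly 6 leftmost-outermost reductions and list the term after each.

Answer: after 6 steps: KS(SS)(SSI(KS(SK)))(IS(SKSS(SSI(KS(SK)))))

Derivation:
  start: IIK(SI(IS))(I(KK(SI)))(SKSS(SSI(KS(SK))))
  →1  IK(SI(IS))(I(KK(SI)))(SKSS(SSI(KS(SK))))
  →2  K(SI(IS))(I(KK(SI)))(SKSS(SSI(KS(SK))))
  →3  SI(IS)(SKSS(SSI(KS(SK))))
  →4  I(SKSS(SSI(KS(SK))))(IS(SKSS(SSI(KS(SK)))))
  →5  SKSS(SSI(KS(SK)))(IS(SKSS(SSI(KS(SK)))))
  →6  KS(SS)(SSI(KS(SK)))(IS(SKSS(SSI(KS(SK)))))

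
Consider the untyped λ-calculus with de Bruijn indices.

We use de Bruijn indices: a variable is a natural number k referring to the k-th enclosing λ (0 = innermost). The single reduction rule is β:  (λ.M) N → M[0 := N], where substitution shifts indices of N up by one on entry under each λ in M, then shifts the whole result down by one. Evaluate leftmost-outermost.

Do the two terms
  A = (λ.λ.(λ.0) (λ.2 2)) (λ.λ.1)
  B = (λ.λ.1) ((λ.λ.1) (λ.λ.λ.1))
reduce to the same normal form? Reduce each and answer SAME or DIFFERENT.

Term A:
  start: (λ.λ.(λ.0) (λ.2 2)) (λ.λ.1)
  step 1: λ.(λ.0) (λ.(λ.λ.1) (λ.λ.1))
  step 2: λ.λ.(λ.λ.1) (λ.λ.1)
  step 3: λ.λ.λ.λ.λ.1

Term B:
  start: (λ.λ.1) ((λ.λ.1) (λ.λ.λ.1))
  step 1: λ.(λ.λ.1) (λ.λ.λ.1)
  step 2: λ.λ.λ.λ.λ.1

Answer: SAME — A ⇓ λ.λ.λ.λ.λ.1, B ⇓ λ.λ.λ.λ.λ.1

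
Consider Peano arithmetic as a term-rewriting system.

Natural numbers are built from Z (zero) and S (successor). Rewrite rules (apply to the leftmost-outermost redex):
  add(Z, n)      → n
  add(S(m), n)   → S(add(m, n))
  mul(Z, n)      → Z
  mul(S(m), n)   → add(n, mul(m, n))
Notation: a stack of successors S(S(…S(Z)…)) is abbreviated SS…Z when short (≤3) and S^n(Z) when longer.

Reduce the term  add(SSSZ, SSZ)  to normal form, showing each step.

Answer: normal form = S^5(Z)  (in 4 steps)

Working:
  start: add(SSSZ, SSZ)
  →1  S(add(SSZ, SSZ))
  →2  S(S(add(SZ, SSZ)))
  →3  S(S(S(add(Z, SSZ))))
  →4  S^5(Z)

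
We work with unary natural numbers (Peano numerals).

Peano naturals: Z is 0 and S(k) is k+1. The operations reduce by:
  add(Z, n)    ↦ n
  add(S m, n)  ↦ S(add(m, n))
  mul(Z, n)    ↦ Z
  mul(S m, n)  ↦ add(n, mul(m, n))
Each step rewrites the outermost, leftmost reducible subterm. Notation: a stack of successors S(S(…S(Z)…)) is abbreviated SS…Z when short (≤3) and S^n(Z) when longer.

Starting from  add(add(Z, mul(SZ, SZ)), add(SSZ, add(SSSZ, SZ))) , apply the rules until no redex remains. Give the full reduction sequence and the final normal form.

  start: add(add(Z, mul(SZ, SZ)), add(SSZ, add(SSSZ, SZ)))
  [1] add(mul(SZ, SZ), add(SSZ, add(SSSZ, SZ)))
  [2] add(add(SZ, mul(Z, SZ)), add(SSZ, add(SSSZ, SZ)))
  [3] add(S(add(Z, mul(Z, SZ))), add(SSZ, add(SSSZ, SZ)))
  [4] S(add(add(Z, mul(Z, SZ)), add(SSZ, add(SSSZ, SZ))))
  [5] S(add(mul(Z, SZ), add(SSZ, add(SSSZ, SZ))))
  [6] S(add(Z, add(SSZ, add(SSSZ, SZ))))
  [7] S(add(SSZ, add(SSSZ, SZ)))
  [8] S(S(add(SZ, add(SSSZ, SZ))))
  [9] S(S(S(add(Z, add(SSSZ, SZ)))))
  [10] S(S(S(add(SSSZ, SZ))))
  [11] S(S(S(S(add(SSZ, SZ)))))
  [12] S(S(S(S(S(add(SZ, SZ))))))
  [13] S(S(S(S(S(S(add(Z, SZ)))))))
  [14] S^7(Z)

Answer: normal form = S^7(Z)  (in 14 steps)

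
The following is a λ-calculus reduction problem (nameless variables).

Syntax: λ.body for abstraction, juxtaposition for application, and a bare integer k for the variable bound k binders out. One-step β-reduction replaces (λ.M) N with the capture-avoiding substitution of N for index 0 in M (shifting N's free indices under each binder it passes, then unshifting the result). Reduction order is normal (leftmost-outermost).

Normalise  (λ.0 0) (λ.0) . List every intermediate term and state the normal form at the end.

Answer: normal form = λ.0  (in 2 steps)

Derivation:
  start: (λ.0 0) (λ.0)
  step 1: (λ.0) (λ.0)
  step 2: λ.0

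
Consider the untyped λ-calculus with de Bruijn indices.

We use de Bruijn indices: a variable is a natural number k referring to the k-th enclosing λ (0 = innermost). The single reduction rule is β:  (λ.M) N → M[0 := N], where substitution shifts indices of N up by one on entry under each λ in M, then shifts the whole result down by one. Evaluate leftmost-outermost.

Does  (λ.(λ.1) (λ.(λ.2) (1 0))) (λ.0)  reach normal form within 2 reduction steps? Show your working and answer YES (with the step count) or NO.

Answer: YES — reaches normal form λ.0 in 2 ≤ 2 steps

Reduction:
  start: (λ.(λ.1) (λ.(λ.2) (1 0))) (λ.0)
  →1  (λ.λ.0) (λ.(λ.λ.0) ((λ.0) 0))
  →2  λ.0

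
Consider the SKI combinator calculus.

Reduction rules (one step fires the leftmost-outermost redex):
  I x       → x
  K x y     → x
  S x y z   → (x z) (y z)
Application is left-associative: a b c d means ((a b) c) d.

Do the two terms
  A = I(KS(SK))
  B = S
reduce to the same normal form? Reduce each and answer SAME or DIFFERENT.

Answer: SAME — A ⇓ S, B ⇓ S

Derivation:
Term A:
  start: I(KS(SK))
  step 1: KS(SK)
  step 2: S

Term B:
  start: S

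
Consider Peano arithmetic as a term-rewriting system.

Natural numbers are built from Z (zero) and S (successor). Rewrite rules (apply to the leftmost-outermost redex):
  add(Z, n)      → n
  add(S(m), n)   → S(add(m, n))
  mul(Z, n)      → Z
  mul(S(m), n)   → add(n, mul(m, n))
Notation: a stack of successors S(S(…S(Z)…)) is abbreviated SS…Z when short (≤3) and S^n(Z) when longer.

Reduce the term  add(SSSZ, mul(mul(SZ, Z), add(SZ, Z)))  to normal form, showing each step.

  start: add(SSSZ, mul(mul(SZ, Z), add(SZ, Z)))
  →1  S(add(SSZ, mul(mul(SZ, Z), add(SZ, Z))))
  →2  S(S(add(SZ, mul(mul(SZ, Z), add(SZ, Z)))))
  →3  S(S(S(add(Z, mul(mul(SZ, Z), add(SZ, Z))))))
  →4  S(S(S(mul(mul(SZ, Z), add(SZ, Z)))))
  →5  S(S(S(mul(add(Z, mul(Z, Z)), add(SZ, Z)))))
  →6  S(S(S(mul(mul(Z, Z), add(SZ, Z)))))
  →7  S(S(S(mul(Z, add(SZ, Z)))))
  →8  SSSZ

Answer: normal form = SSSZ  (in 8 steps)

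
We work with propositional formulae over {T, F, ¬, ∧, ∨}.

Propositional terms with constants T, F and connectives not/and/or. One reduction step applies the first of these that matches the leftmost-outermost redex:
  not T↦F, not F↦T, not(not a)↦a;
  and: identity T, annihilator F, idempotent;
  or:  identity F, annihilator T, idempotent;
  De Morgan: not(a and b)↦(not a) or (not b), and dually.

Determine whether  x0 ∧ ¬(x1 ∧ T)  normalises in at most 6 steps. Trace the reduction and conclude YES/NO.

  start: x0 ∧ ¬(x1 ∧ T)
  [1] x0 ∧ (¬x1 ∨ ¬T)
  [2] x0 ∧ (¬x1 ∨ F)
  [3] x0 ∧ ¬x1

Answer: YES — reaches normal form x0 ∧ ¬x1 in 3 ≤ 6 steps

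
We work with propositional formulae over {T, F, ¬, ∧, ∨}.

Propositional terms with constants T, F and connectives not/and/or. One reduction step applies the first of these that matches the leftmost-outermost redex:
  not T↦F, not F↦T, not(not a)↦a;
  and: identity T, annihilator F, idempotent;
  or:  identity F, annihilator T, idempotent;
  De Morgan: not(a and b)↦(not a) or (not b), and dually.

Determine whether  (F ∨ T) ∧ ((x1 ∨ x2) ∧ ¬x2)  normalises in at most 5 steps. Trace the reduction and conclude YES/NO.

  start: (F ∨ T) ∧ ((x1 ∨ x2) ∧ ¬x2)
  [1] T ∧ ((x1 ∨ x2) ∧ ¬x2)
  [2] (x1 ∨ x2) ∧ ¬x2

Answer: YES — reaches normal form (x1 ∨ x2) ∧ ¬x2 in 2 ≤ 5 steps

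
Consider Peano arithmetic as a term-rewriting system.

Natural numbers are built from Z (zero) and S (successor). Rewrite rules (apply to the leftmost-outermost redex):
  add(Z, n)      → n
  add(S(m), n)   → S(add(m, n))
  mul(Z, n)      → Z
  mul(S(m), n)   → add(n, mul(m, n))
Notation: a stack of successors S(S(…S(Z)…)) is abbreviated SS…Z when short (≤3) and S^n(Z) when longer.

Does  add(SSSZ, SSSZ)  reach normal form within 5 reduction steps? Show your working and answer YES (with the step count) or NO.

Answer: YES — reaches normal form S^6(Z) in 4 ≤ 5 steps

Working:
  start: add(SSSZ, SSSZ)
  [1] S(add(SSZ, SSSZ))
  [2] S(S(add(SZ, SSSZ)))
  [3] S(S(S(add(Z, SSSZ))))
  [4] S^6(Z)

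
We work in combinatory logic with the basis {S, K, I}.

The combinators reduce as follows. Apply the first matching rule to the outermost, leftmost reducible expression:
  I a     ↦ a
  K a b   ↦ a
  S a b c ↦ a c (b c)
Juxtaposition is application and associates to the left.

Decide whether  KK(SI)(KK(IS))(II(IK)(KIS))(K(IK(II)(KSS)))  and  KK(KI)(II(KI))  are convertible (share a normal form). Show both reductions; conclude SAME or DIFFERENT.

Answer: SAME — A ⇓ K(KI), B ⇓ K(KI)

Derivation:
Term A:
  start: KK(SI)(KK(IS))(II(IK)(KIS))(K(IK(II)(KSS)))
  [1] K(KK(IS))(II(IK)(KIS))(K(IK(II)(KSS)))
  [2] KK(IS)(K(IK(II)(KSS)))
  [3] K(K(IK(II)(KSS)))
  [4] K(K(K(II)(KSS)))
  [5] K(K(II))
  [6] K(KI)

Term B:
  start: KK(KI)(II(KI))
  [1] K(II(KI))
  [2] K(I(KI))
  [3] K(KI)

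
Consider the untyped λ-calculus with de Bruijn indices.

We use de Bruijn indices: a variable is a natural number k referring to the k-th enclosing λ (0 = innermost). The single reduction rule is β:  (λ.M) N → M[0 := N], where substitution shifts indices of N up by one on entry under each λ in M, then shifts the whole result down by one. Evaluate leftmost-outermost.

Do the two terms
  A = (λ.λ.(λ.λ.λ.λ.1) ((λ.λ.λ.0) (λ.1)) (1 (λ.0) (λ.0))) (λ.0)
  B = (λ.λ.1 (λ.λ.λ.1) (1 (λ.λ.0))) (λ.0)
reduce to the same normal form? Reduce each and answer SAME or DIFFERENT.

Term A:
  start: (λ.λ.(λ.λ.λ.λ.1) ((λ.λ.λ.0) (λ.1)) (1 (λ.0) (λ.0))) (λ.0)
  step 1: λ.(λ.λ.λ.λ.1) ((λ.λ.λ.0) (λ.1)) ((λ.0) (λ.0) (λ.0))
  step 2: λ.(λ.λ.λ.1) ((λ.0) (λ.0) (λ.0))
  step 3: λ.λ.λ.1

Term B:
  start: (λ.λ.1 (λ.λ.λ.1) (1 (λ.λ.0))) (λ.0)
  step 1: λ.(λ.0) (λ.λ.λ.1) ((λ.0) (λ.λ.0))
  step 2: λ.(λ.λ.λ.1) ((λ.0) (λ.λ.0))
  step 3: λ.λ.λ.1

Answer: SAME — A ⇓ λ.λ.λ.1, B ⇓ λ.λ.λ.1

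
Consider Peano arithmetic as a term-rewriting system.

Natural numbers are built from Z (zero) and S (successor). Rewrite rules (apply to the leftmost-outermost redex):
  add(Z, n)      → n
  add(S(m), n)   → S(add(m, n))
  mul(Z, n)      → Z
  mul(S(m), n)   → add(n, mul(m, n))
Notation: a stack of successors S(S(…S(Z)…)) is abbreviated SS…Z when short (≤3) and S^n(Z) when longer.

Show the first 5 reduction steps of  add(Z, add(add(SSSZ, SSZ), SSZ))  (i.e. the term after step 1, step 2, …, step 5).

Answer: after 5 steps: S(S(add(add(SZ, SSZ), SSZ)))

Derivation:
  start: add(Z, add(add(SSSZ, SSZ), SSZ))
  [1] add(add(SSSZ, SSZ), SSZ)
  [2] add(S(add(SSZ, SSZ)), SSZ)
  [3] S(add(add(SSZ, SSZ), SSZ))
  [4] S(add(S(add(SZ, SSZ)), SSZ))
  [5] S(S(add(add(SZ, SSZ), SSZ)))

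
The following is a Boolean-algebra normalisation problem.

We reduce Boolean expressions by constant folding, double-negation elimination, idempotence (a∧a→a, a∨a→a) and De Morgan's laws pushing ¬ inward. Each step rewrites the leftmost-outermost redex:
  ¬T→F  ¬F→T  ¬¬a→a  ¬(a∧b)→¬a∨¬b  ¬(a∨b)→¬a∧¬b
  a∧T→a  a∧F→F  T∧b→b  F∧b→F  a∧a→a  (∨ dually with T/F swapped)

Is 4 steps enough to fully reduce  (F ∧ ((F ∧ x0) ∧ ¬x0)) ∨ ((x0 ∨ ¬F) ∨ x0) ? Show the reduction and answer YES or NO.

  start: (F ∧ ((F ∧ x0) ∧ ¬x0)) ∨ ((x0 ∨ ¬F) ∨ x0)
  step 1: F ∨ ((x0 ∨ ¬F) ∨ x0)
  step 2: (x0 ∨ ¬F) ∨ x0
  step 3: (x0 ∨ T) ∨ x0
  step 4: T ∨ x0

Answer: NO — after 4 steps the term is T ∨ x0, not yet normal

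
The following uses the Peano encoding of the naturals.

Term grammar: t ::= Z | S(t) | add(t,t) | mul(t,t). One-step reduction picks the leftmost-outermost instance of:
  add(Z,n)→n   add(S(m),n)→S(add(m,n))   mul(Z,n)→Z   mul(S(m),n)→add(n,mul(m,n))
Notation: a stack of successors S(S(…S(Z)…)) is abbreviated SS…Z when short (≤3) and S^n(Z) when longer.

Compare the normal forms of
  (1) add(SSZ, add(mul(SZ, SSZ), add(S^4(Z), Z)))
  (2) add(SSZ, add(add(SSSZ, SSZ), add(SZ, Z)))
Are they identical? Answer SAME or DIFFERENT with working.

Term A:
  start: add(SSZ, add(mul(SZ, SSZ), add(S^4(Z), Z)))
  [1] S(add(SZ, add(mul(SZ, SSZ), add(S^4(Z), Z))))
  [2] S(S(add(Z, add(mul(SZ, SSZ), add(S^4(Z), Z)))))
  [3] S(S(add(mul(SZ, SSZ), add(S^4(Z), Z))))
  [4] S(S(add(add(SSZ, mul(Z, SSZ)), add(S^4(Z), Z))))
  [5] S(S(add(S(add(SZ, mul(Z, SSZ))), add(S^4(Z), Z))))
  [6] S(S(S(add(add(SZ, mul(Z, SSZ)), add(S^4(Z), Z)))))
  [7] S(S(S(add(S(add(Z, mul(Z, SSZ))), add(S^4(Z), Z)))))
  [8] S(S(S(S(add(add(Z, mul(Z, SSZ)), add(S^4(Z), Z))))))
  [9] S(S(S(S(add(mul(Z, SSZ), add(S^4(Z), Z))))))
  [10] S(S(S(S(add(Z, add(S^4(Z), Z))))))
  [11] S(S(S(S(add(S^4(Z), Z)))))
  [12] S(S(S(S(S(add(SSSZ, Z))))))
  [13] S(S(S(S(S(S(add(SSZ, Z)))))))
  [14] S(S(S(S(S(S(S(add(SZ, Z))))))))
  [15] S(S(S(S(S(S(S(S(add(Z, Z)))))))))
  [16] S^8(Z)

Term B:
  start: add(SSZ, add(add(SSSZ, SSZ), add(SZ, Z)))
  [1] S(add(SZ, add(add(SSSZ, SSZ), add(SZ, Z))))
  [2] S(S(add(Z, add(add(SSSZ, SSZ), add(SZ, Z)))))
  [3] S(S(add(add(SSSZ, SSZ), add(SZ, Z))))
  [4] S(S(add(S(add(SSZ, SSZ)), add(SZ, Z))))
  [5] S(S(S(add(add(SSZ, SSZ), add(SZ, Z)))))
  [6] S(S(S(add(S(add(SZ, SSZ)), add(SZ, Z)))))
  [7] S(S(S(S(add(add(SZ, SSZ), add(SZ, Z))))))
  [8] S(S(S(S(add(S(add(Z, SSZ)), add(SZ, Z))))))
  [9] S(S(S(S(S(add(add(Z, SSZ), add(SZ, Z)))))))
  [10] S(S(S(S(S(add(SSZ, add(SZ, Z)))))))
  [11] S(S(S(S(S(S(add(SZ, add(SZ, Z))))))))
  [12] S(S(S(S(S(S(S(add(Z, add(SZ, Z)))))))))
  [13] S(S(S(S(S(S(S(add(SZ, Z))))))))
  [14] S(S(S(S(S(S(S(S(add(Z, Z)))))))))
  [15] S^8(Z)

Answer: SAME — A ⇓ S^8(Z), B ⇓ S^8(Z)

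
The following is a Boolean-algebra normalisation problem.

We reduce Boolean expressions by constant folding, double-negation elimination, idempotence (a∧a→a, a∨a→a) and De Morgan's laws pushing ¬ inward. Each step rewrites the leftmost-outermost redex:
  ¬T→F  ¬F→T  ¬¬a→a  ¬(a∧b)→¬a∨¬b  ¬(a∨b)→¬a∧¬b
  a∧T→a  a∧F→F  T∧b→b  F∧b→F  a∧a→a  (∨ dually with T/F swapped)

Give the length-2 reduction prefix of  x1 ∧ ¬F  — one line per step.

  start: x1 ∧ ¬F
  →1  x1 ∧ T
  →2  x1

Answer: after 2 steps: x1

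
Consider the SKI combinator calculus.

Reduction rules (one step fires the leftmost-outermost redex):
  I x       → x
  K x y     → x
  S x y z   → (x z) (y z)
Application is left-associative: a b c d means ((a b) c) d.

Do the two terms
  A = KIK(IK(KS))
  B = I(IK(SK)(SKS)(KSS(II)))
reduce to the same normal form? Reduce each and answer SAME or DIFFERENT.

Term A:
  start: KIK(IK(KS))
  [1] I(IK(KS))
  [2] IK(KS)
  [3] K(KS)

Term B:
  start: I(IK(SK)(SKS)(KSS(II)))
  [1] IK(SK)(SKS)(KSS(II))
  [2] K(SK)(SKS)(KSS(II))
  [3] SK(KSS(II))
  [4] SK(S(II))
  [5] SK(SI)

Answer: DIFFERENT — A ⇓ K(KS), B ⇓ SK(SI)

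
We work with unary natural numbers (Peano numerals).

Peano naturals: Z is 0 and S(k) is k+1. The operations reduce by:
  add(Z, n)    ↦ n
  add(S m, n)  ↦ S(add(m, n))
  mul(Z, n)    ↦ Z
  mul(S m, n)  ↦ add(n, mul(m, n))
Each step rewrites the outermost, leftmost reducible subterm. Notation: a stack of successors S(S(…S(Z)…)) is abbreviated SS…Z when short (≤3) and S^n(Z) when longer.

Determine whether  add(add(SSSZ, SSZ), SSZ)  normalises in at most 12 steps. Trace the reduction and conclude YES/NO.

  start: add(add(SSSZ, SSZ), SSZ)
  →1  add(S(add(SSZ, SSZ)), SSZ)
  →2  S(add(add(SSZ, SSZ), SSZ))
  →3  S(add(S(add(SZ, SSZ)), SSZ))
  →4  S(S(add(add(SZ, SSZ), SSZ)))
  →5  S(S(add(S(add(Z, SSZ)), SSZ)))
  →6  S(S(S(add(add(Z, SSZ), SSZ))))
  →7  S(S(S(add(SSZ, SSZ))))
  →8  S(S(S(S(add(SZ, SSZ)))))
  →9  S(S(S(S(S(add(Z, SSZ))))))
  →10  S^7(Z)

Answer: YES — reaches normal form S^7(Z) in 10 ≤ 12 steps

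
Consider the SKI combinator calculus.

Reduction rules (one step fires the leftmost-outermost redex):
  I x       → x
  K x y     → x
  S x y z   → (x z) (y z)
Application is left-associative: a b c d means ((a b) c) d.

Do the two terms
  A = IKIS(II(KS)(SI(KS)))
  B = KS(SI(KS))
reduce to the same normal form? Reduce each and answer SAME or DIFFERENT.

Answer: SAME — A ⇓ S, B ⇓ S

Working:
Term A:
  start: IKIS(II(KS)(SI(KS)))
  step 1: KIS(II(KS)(SI(KS)))
  step 2: I(II(KS)(SI(KS)))
  step 3: II(KS)(SI(KS))
  step 4: I(KS)(SI(KS))
  step 5: KS(SI(KS))
  step 6: S

Term B:
  start: KS(SI(KS))
  step 1: S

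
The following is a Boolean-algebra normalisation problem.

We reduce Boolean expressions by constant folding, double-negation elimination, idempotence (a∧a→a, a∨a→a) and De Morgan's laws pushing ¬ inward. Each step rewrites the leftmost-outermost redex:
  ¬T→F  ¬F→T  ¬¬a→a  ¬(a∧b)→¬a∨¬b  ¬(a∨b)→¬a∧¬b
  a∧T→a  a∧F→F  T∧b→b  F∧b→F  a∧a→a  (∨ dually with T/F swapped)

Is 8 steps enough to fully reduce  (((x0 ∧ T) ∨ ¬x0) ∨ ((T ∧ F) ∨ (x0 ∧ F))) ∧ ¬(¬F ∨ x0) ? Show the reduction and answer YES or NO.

Answer: NO — after 8 steps the term is (x0 ∨ ¬x0) ∧ F, not yet normal

Working:
  start: (((x0 ∧ T) ∨ ¬x0) ∨ ((T ∧ F) ∨ (x0 ∧ F))) ∧ ¬(¬F ∨ x0)
  [1] ((x0 ∨ ¬x0) ∨ ((T ∧ F) ∨ (x0 ∧ F))) ∧ ¬(¬F ∨ x0)
  [2] ((x0 ∨ ¬x0) ∨ (F ∨ (x0 ∧ F))) ∧ ¬(¬F ∨ x0)
  [3] ((x0 ∨ ¬x0) ∨ (x0 ∧ F)) ∧ ¬(¬F ∨ x0)
  [4] ((x0 ∨ ¬x0) ∨ F) ∧ ¬(¬F ∨ x0)
  [5] (x0 ∨ ¬x0) ∧ ¬(¬F ∨ x0)
  [6] (x0 ∨ ¬x0) ∧ (¬¬F ∧ ¬x0)
  [7] (x0 ∨ ¬x0) ∧ (F ∧ ¬x0)
  [8] (x0 ∨ ¬x0) ∧ F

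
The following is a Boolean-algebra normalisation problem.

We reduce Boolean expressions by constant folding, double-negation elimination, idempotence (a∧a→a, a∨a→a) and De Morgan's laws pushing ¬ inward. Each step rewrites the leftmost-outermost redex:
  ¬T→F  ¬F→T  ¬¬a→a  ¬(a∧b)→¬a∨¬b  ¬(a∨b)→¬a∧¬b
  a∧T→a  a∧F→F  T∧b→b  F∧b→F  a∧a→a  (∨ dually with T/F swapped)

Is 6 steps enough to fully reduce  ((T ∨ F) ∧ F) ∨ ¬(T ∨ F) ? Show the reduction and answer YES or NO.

  start: ((T ∨ F) ∧ F) ∨ ¬(T ∨ F)
  step 1: F ∨ ¬(T ∨ F)
  step 2: ¬(T ∨ F)
  step 3: ¬T ∧ ¬F
  step 4: F ∧ ¬F
  step 5: F

Answer: YES — reaches normal form F in 5 ≤ 6 steps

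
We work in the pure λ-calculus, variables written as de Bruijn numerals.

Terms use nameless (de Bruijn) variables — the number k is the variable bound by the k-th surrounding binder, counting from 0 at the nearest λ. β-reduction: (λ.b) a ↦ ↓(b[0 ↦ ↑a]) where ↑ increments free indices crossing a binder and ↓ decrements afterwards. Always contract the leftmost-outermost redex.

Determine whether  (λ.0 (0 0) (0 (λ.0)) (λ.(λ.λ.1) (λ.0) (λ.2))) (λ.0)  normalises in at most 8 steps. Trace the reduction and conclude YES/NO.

  start: (λ.0 (0 0) (0 (λ.0)) (λ.(λ.λ.1) (λ.0) (λ.2))) (λ.0)
  [1] (λ.0) ((λ.0) (λ.0)) ((λ.0) (λ.0)) (λ.(λ.λ.1) (λ.0) (λ.λ.0))
  [2] (λ.0) (λ.0) ((λ.0) (λ.0)) (λ.(λ.λ.1) (λ.0) (λ.λ.0))
  [3] (λ.0) ((λ.0) (λ.0)) (λ.(λ.λ.1) (λ.0) (λ.λ.0))
  [4] (λ.0) (λ.0) (λ.(λ.λ.1) (λ.0) (λ.λ.0))
  [5] (λ.0) (λ.(λ.λ.1) (λ.0) (λ.λ.0))
  [6] λ.(λ.λ.1) (λ.0) (λ.λ.0)
  [7] λ.(λ.λ.0) (λ.λ.0)
  [8] λ.λ.0

Answer: YES — reaches normal form λ.λ.0 in 8 ≤ 8 steps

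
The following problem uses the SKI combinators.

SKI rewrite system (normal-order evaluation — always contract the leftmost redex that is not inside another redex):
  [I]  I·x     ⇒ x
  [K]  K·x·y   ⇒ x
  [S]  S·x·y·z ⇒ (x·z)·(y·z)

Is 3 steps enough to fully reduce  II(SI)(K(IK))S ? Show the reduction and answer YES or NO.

  start: II(SI)(K(IK))S
  [1] I(SI)(K(IK))S
  [2] SI(K(IK))S
  [3] IS(K(IK)S)

Answer: NO — after 3 steps the term is IS(K(IK)S), not yet normal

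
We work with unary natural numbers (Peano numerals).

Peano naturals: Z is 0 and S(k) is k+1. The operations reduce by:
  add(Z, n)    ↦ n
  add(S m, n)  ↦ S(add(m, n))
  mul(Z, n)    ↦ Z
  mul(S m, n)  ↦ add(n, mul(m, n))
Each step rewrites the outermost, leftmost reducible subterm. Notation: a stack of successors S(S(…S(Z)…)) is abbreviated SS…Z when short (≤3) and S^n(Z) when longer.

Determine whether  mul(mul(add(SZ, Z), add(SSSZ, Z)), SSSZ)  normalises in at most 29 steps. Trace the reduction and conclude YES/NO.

  start: mul(mul(add(SZ, Z), add(SSSZ, Z)), SSSZ)
  [1] mul(mul(S(add(Z, Z)), add(SSSZ, Z)), SSSZ)
  [2] mul(add(add(SSSZ, Z), mul(add(Z, Z), add(SSSZ, Z))), SSSZ)
  [3] mul(add(S(add(SSZ, Z)), mul(add(Z, Z), add(SSSZ, Z))), SSSZ)
  [4] mul(S(add(add(SSZ, Z), mul(add(Z, Z), add(SSSZ, Z)))), SSSZ)
  [5] add(SSSZ, mul(add(add(SSZ, Z), mul(add(Z, Z), add(SSSZ, Z))), SSSZ))
  [6] S(add(SSZ, mul(add(add(SSZ, Z), mul(add(Z, Z), add(SSSZ, Z))), SSSZ)))
  [7] S(S(add(SZ, mul(add(add(SSZ, Z), mul(add(Z, Z), add(SSSZ, Z))), SSSZ))))
  [8] S(S(S(add(Z, mul(add(add(SSZ, Z), mul(add(Z, Z), add(SSSZ, Z))), SSSZ)))))
  [9] S(S(S(mul(add(add(SSZ, Z), mul(add(Z, Z), add(SSSZ, Z))), SSSZ))))
  [10] S(S(S(mul(add(S(add(SZ, Z)), mul(add(Z, Z), add(SSSZ, Z))), SSSZ))))
  [11] S(S(S(mul(S(add(add(SZ, Z), mul(add(Z, Z), add(SSSZ, Z)))), SSSZ))))
  [12] S(S(S(add(SSSZ, mul(add(add(SZ, Z), mul(add(Z, Z), add(SSSZ, Z))), SSSZ)))))
  [13] S(S(S(S(add(SSZ, mul(add(add(SZ, Z), mul(add(Z, Z), add(SSSZ, Z))), SSSZ))))))
  [14] S(S(S(S(S(add(SZ, mul(add(add(SZ, Z), mul(add(Z, Z), add(SSSZ, Z))), SSSZ)))))))
  [15] S(S(S(S(S(S(add(Z, mul(add(add(SZ, Z), mul(add(Z, Z), add(SSSZ, Z))), SSSZ))))))))
  [16] S(S(S(S(S(S(mul(add(add(SZ, Z), mul(add(Z, Z), add(SSSZ, Z))), SSSZ)))))))
  [17] S(S(S(S(S(S(mul(add(S(add(Z, Z)), mul(add(Z, Z), add(SSSZ, Z))), SSSZ)))))))
  [18] S(S(S(S(S(S(mul(S(add(add(Z, Z), mul(add(Z, Z), add(SSSZ, Z)))), SSSZ)))))))
  [19] S(S(S(S(S(S(add(SSSZ, mul(add(add(Z, Z), mul(add(Z, Z), add(SSSZ, Z))), SSSZ))))))))
  [20] S(S(S(S(S(S(S(add(SSZ, mul(add(add(Z, Z), mul(add(Z, Z), add(SSSZ, Z))), SSSZ)))))))))
  [21] S(S(S(S(S(S(S(S(add(SZ, mul(add(add(Z, Z), mul(add(Z, Z), add(SSSZ, Z))), SSSZ))))))))))
  [22] S(S(S(S(S(S(S(S(S(add(Z, mul(add(add(Z, Z), mul(add(Z, Z), add(SSSZ, Z))), SSSZ)))))))))))
  [23] S(S(S(S(S(S(S(S(S(mul(add(add(Z, Z), mul(add(Z, Z), add(SSSZ, Z))), SSSZ))))))))))
  [24] S(S(S(S(S(S(S(S(S(mul(add(Z, mul(add(Z, Z), add(SSSZ, Z))), SSSZ))))))))))
  [25] S(S(S(S(S(S(S(S(S(mul(mul(add(Z, Z), add(SSSZ, Z)), SSSZ))))))))))
  [26] S(S(S(S(S(S(S(S(S(mul(mul(Z, add(SSSZ, Z)), SSSZ))))))))))
  [27] S(S(S(S(S(S(S(S(S(mul(Z, SSSZ))))))))))
  [28] S^9(Z)

Answer: YES — reaches normal form S^9(Z) in 28 ≤ 29 steps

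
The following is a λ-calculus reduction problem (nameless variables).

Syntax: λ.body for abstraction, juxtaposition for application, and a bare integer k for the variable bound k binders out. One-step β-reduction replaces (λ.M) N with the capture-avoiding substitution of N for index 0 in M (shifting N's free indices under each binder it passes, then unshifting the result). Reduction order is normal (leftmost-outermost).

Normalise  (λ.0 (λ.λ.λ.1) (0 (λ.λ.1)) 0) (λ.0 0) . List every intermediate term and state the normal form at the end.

Answer: normal form = λ.λ.λ.1  (in 7 steps)

Reduction:
  start: (λ.0 (λ.λ.λ.1) (0 (λ.λ.1)) 0) (λ.0 0)
  step 1: (λ.0 0) (λ.λ.λ.1) ((λ.0 0) (λ.λ.1)) (λ.0 0)
  step 2: (λ.λ.λ.1) (λ.λ.λ.1) ((λ.0 0) (λ.λ.1)) (λ.0 0)
  step 3: (λ.λ.1) ((λ.0 0) (λ.λ.1)) (λ.0 0)
  step 4: (λ.(λ.0 0) (λ.λ.1)) (λ.0 0)
  step 5: (λ.0 0) (λ.λ.1)
  step 6: (λ.λ.1) (λ.λ.1)
  step 7: λ.λ.λ.1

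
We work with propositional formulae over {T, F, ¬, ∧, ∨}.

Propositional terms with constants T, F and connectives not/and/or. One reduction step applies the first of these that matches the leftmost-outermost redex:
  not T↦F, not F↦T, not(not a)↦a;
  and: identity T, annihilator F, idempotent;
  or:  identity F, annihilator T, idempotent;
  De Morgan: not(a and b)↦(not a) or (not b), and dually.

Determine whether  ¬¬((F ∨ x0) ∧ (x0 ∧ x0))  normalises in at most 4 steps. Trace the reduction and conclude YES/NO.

  start: ¬¬((F ∨ x0) ∧ (x0 ∧ x0))
  step 1: (F ∨ x0) ∧ (x0 ∧ x0)
  step 2: x0 ∧ (x0 ∧ x0)
  step 3: x0 ∧ x0
  step 4: x0

Answer: YES — reaches normal form x0 in 4 ≤ 4 steps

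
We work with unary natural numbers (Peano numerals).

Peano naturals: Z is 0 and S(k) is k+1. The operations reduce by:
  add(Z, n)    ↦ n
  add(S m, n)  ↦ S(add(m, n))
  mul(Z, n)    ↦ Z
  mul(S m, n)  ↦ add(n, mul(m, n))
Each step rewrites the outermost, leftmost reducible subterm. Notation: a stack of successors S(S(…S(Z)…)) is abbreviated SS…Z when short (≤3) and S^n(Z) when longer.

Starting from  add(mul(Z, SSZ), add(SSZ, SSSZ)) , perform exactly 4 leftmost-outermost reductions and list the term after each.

Answer: after 4 steps: S(S(add(Z, SSSZ)))

Reduction:
  start: add(mul(Z, SSZ), add(SSZ, SSSZ))
  step 1: add(Z, add(SSZ, SSSZ))
  step 2: add(SSZ, SSSZ)
  step 3: S(add(SZ, SSSZ))
  step 4: S(S(add(Z, SSSZ)))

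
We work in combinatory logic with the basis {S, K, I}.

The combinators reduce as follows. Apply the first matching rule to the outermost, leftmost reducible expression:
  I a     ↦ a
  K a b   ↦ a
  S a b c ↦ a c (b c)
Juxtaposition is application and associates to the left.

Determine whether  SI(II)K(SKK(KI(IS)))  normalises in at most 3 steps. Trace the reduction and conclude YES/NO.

  start: SI(II)K(SKK(KI(IS)))
  step 1: IK(IIK)(SKK(KI(IS)))
  step 2: K(IIK)(SKK(KI(IS)))
  step 3: IIK

Answer: NO — after 3 steps the term is IIK, not yet normal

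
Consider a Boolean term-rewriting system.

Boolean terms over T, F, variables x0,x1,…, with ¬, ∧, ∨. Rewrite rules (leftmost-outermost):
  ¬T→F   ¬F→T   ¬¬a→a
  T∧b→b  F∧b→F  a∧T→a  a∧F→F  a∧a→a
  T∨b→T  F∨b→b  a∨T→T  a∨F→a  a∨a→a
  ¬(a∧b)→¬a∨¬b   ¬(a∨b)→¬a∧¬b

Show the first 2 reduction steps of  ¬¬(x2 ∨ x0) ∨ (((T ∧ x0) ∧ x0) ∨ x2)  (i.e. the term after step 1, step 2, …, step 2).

Answer: after 2 steps: (x2 ∨ x0) ∨ ((x0 ∧ x0) ∨ x2)

Reduction:
  start: ¬¬(x2 ∨ x0) ∨ (((T ∧ x0) ∧ x0) ∨ x2)
  step 1: (x2 ∨ x0) ∨ (((T ∧ x0) ∧ x0) ∨ x2)
  step 2: (x2 ∨ x0) ∨ ((x0 ∧ x0) ∨ x2)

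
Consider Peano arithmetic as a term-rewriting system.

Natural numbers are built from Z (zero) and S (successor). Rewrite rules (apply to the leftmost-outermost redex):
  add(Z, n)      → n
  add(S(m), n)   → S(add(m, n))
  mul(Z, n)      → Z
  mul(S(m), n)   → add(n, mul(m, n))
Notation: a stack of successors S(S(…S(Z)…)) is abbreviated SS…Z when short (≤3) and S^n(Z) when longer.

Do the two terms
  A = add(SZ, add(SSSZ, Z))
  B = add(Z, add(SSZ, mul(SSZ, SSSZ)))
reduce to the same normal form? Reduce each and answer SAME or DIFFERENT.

Answer: DIFFERENT — A ⇓ S^4(Z), B ⇓ S^8(Z)

Derivation:
Term A:
  start: add(SZ, add(SSSZ, Z))
  step 1: S(add(Z, add(SSSZ, Z)))
  step 2: S(add(SSSZ, Z))
  step 3: S(S(add(SSZ, Z)))
  step 4: S(S(S(add(SZ, Z))))
  step 5: S(S(S(S(add(Z, Z)))))
  step 6: S^4(Z)

Term B:
  start: add(Z, add(SSZ, mul(SSZ, SSSZ)))
  step 1: add(SSZ, mul(SSZ, SSSZ))
  step 2: S(add(SZ, mul(SSZ, SSSZ)))
  step 3: S(S(add(Z, mul(SSZ, SSSZ))))
  step 4: S(S(mul(SSZ, SSSZ)))
  step 5: S(S(add(SSSZ, mul(SZ, SSSZ))))
  step 6: S(S(S(add(SSZ, mul(SZ, SSSZ)))))
  step 7: S(S(S(S(add(SZ, mul(SZ, SSSZ))))))
  step 8: S(S(S(S(S(add(Z, mul(SZ, SSSZ)))))))
  step 9: S(S(S(S(S(mul(SZ, SSSZ))))))
  step 10: S(S(S(S(S(add(SSSZ, mul(Z, SSSZ)))))))
  step 11: S(S(S(S(S(S(add(SSZ, mul(Z, SSSZ))))))))
  step 12: S(S(S(S(S(S(S(add(SZ, mul(Z, SSSZ)))))))))
  step 13: S(S(S(S(S(S(S(S(add(Z, mul(Z, SSSZ))))))))))
  step 14: S(S(S(S(S(S(S(S(mul(Z, SSSZ)))))))))
  step 15: S^8(Z)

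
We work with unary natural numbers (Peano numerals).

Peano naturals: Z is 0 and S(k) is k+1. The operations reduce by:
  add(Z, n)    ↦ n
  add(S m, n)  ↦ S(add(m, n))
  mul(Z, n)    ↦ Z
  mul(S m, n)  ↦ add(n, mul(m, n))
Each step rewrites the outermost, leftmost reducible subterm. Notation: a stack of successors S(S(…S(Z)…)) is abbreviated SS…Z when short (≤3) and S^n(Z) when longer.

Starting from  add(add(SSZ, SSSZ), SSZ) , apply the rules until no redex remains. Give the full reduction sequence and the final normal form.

Answer: normal form = S^7(Z)  (in 9 steps)

Working:
  start: add(add(SSZ, SSSZ), SSZ)
  [1] add(S(add(SZ, SSSZ)), SSZ)
  [2] S(add(add(SZ, SSSZ), SSZ))
  [3] S(add(S(add(Z, SSSZ)), SSZ))
  [4] S(S(add(add(Z, SSSZ), SSZ)))
  [5] S(S(add(SSSZ, SSZ)))
  [6] S(S(S(add(SSZ, SSZ))))
  [7] S(S(S(S(add(SZ, SSZ)))))
  [8] S(S(S(S(S(add(Z, SSZ))))))
  [9] S^7(Z)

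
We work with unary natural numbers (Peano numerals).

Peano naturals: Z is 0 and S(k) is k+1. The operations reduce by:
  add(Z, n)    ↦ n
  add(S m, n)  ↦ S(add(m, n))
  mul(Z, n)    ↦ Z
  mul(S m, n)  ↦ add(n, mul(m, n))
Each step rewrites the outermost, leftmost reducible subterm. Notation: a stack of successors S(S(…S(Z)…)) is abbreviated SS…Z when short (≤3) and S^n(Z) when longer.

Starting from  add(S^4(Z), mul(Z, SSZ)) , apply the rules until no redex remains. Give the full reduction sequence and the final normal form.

Answer: normal form = S^4(Z)  (in 6 steps)

Reduction:
  start: add(S^4(Z), mul(Z, SSZ))
  [1] S(add(SSSZ, mul(Z, SSZ)))
  [2] S(S(add(SSZ, mul(Z, SSZ))))
  [3] S(S(S(add(SZ, mul(Z, SSZ)))))
  [4] S(S(S(S(add(Z, mul(Z, SSZ))))))
  [5] S(S(S(S(mul(Z, SSZ)))))
  [6] S^4(Z)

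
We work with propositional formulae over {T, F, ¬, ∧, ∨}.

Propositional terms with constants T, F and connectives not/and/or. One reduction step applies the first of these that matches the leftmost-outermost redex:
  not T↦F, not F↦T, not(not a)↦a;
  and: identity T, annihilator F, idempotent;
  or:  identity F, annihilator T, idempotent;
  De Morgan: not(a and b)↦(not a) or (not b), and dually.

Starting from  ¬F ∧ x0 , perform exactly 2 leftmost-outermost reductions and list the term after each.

  start: ¬F ∧ x0
  step 1: T ∧ x0
  step 2: x0

Answer: after 2 steps: x0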